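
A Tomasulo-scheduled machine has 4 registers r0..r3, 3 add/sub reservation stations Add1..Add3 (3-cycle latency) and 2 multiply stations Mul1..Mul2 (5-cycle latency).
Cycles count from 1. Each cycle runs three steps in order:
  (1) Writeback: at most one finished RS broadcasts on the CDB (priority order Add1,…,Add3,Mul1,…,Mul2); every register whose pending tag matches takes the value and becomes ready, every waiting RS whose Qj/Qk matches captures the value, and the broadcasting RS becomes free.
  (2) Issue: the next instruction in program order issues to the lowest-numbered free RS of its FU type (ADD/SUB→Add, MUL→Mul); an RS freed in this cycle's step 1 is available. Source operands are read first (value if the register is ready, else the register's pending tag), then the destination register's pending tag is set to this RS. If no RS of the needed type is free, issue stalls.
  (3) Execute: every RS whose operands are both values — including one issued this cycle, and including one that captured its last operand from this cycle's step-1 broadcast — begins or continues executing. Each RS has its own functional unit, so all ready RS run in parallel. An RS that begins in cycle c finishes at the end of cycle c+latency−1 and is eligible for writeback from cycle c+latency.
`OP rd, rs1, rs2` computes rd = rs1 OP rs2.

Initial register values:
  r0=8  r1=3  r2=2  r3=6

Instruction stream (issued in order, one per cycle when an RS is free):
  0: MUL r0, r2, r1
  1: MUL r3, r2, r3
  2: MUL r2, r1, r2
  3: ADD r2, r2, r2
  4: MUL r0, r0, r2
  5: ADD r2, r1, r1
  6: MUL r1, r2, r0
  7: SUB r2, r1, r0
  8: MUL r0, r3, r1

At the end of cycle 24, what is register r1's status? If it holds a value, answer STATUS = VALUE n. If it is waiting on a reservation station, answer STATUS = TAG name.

STATUS = VALUE 432

cycle 1: issue MUL r0<-Mul1 // r0:Mul1,r1:3,r2:2,r3:6
cycle 2: issue MUL r3<-Mul2 // r0:Mul1,r1:3,r2:2,r3:Mul2
cycle 3: stall // r0:Mul1,r1:3,r2:2,r3:Mul2
cycle 4: stall // r0:Mul1,r1:3,r2:2,r3:Mul2
cycle 5: stall // r0:Mul1,r1:3,r2:2,r3:Mul2
cycle 6: CDB Mul1=6; issue MUL r2<-Mul1 // r0:6,r1:3,r2:Mul1,r3:Mul2
cycle 7: CDB Mul2=12; issue ADD r2<-Add1 // r0:6,r1:3,r2:Add1,r3:12
cycle 8: issue MUL r0<-Mul2 // r0:Mul2,r1:3,r2:Add1,r3:12
cycle 9: issue ADD r2<-Add2 // r0:Mul2,r1:3,r2:Add2,r3:12
cycle 10: stall // r0:Mul2,r1:3,r2:Add2,r3:12
cycle 11: CDB Mul1=6; issue MUL r1<-Mul1 // r0:Mul2,r1:Mul1,r2:Add2,r3:12
cycle 12: CDB Add2=6; issue SUB r2<-Add2 // r0:Mul2,r1:Mul1,r2:Add2,r3:12
cycle 13: stall // r0:Mul2,r1:Mul1,r2:Add2,r3:12
cycle 14: CDB Add1=12; stall // r0:Mul2,r1:Mul1,r2:Add2,r3:12
cycle 15: stall // r0:Mul2,r1:Mul1,r2:Add2,r3:12
cycle 16: stall // r0:Mul2,r1:Mul1,r2:Add2,r3:12
cycle 17: stall // r0:Mul2,r1:Mul1,r2:Add2,r3:12
cycle 18: stall // r0:Mul2,r1:Mul1,r2:Add2,r3:12
cycle 19: CDB Mul2=72; issue MUL r0<-Mul2 // r0:Mul2,r1:Mul1,r2:Add2,r3:12
cycle 20: - // r0:Mul2,r1:Mul1,r2:Add2,r3:12
cycle 21: - // r0:Mul2,r1:Mul1,r2:Add2,r3:12
cycle 22: - // r0:Mul2,r1:Mul1,r2:Add2,r3:12
cycle 23: - // r0:Mul2,r1:Mul1,r2:Add2,r3:12
cycle 24: CDB Mul1=432 // r0:Mul2,r1:432,r2:Add2,r3:12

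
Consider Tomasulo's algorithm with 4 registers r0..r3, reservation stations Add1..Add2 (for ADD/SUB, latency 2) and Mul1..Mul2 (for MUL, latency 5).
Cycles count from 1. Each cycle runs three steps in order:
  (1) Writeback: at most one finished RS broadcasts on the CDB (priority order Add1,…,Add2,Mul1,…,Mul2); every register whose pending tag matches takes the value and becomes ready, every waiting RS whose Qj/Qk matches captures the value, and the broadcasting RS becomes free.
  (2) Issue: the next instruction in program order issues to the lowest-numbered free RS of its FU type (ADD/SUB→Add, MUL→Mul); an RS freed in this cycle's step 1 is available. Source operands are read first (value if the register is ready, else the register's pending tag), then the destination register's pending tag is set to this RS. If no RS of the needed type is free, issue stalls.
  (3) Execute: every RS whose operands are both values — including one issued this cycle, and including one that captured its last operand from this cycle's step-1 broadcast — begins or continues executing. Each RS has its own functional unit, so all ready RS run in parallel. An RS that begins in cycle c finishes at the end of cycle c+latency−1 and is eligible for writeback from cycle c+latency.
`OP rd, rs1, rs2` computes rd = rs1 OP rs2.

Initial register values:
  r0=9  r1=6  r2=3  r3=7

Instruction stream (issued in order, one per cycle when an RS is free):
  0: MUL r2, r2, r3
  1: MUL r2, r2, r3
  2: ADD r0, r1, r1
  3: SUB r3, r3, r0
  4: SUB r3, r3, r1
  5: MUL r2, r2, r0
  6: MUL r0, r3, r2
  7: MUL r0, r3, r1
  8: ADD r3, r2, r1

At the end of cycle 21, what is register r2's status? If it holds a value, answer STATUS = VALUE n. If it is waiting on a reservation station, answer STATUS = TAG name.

cycle 1: issue MUL r2<-Mul1 // r0:9,r1:6,r2:Mul1,r3:7
cycle 2: issue MUL r2<-Mul2 // r0:9,r1:6,r2:Mul2,r3:7
cycle 3: issue ADD r0<-Add1 // r0:Add1,r1:6,r2:Mul2,r3:7
cycle 4: issue SUB r3<-Add2 // r0:Add1,r1:6,r2:Mul2,r3:Add2
cycle 5: CDB Add1=12; issue SUB r3<-Add1 // r0:12,r1:6,r2:Mul2,r3:Add1
cycle 6: CDB Mul1=21; issue MUL r2<-Mul1 // r0:12,r1:6,r2:Mul1,r3:Add1
cycle 7: CDB Add2=-5; stall // r0:12,r1:6,r2:Mul1,r3:Add1
cycle 8: stall // r0:12,r1:6,r2:Mul1,r3:Add1
cycle 9: CDB Add1=-11; stall // r0:12,r1:6,r2:Mul1,r3:-11
cycle 10: stall // r0:12,r1:6,r2:Mul1,r3:-11
cycle 11: CDB Mul2=147; issue MUL r0<-Mul2 // r0:Mul2,r1:6,r2:Mul1,r3:-11
cycle 12: stall // r0:Mul2,r1:6,r2:Mul1,r3:-11
cycle 13: stall // r0:Mul2,r1:6,r2:Mul1,r3:-11
cycle 14: stall // r0:Mul2,r1:6,r2:Mul1,r3:-11
cycle 15: stall // r0:Mul2,r1:6,r2:Mul1,r3:-11
cycle 16: CDB Mul1=1764; issue MUL r0<-Mul1 // r0:Mul1,r1:6,r2:1764,r3:-11
cycle 17: issue ADD r3<-Add1 // r0:Mul1,r1:6,r2:1764,r3:Add1
cycle 18: - // r0:Mul1,r1:6,r2:1764,r3:Add1
cycle 19: CDB Add1=1770 // r0:Mul1,r1:6,r2:1764,r3:1770
cycle 20: - // r0:Mul1,r1:6,r2:1764,r3:1770
cycle 21: CDB Mul1=-66 // r0:-66,r1:6,r2:1764,r3:1770

STATUS = VALUE 1764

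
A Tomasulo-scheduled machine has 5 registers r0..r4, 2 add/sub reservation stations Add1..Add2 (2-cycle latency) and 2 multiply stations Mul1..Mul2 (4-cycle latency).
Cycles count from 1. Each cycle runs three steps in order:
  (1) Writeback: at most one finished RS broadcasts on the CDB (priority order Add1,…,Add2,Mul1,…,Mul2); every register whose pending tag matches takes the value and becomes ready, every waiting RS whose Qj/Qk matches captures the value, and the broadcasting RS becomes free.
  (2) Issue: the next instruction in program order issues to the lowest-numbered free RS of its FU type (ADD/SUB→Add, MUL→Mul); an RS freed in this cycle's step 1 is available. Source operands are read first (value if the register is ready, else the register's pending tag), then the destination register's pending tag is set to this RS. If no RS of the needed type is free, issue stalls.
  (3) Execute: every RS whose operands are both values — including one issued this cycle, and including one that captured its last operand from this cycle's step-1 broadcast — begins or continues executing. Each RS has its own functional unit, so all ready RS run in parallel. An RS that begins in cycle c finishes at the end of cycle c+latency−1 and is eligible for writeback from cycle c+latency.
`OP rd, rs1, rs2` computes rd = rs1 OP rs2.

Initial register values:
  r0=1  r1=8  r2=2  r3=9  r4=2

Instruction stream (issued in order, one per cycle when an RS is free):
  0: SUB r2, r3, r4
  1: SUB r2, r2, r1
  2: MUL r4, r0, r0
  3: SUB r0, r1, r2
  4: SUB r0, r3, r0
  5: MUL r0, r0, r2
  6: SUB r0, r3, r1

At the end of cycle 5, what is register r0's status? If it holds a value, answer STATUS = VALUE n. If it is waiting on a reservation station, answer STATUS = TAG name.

STATUS = TAG Add2

cycle 1: issue SUB r2<-Add1 // r0:1,r1:8,r2:Add1,r3:9,r4:2
cycle 2: issue SUB r2<-Add2 // r0:1,r1:8,r2:Add2,r3:9,r4:2
cycle 3: CDB Add1=7; issue MUL r4<-Mul1 // r0:1,r1:8,r2:Add2,r3:9,r4:Mul1
cycle 4: issue SUB r0<-Add1 // r0:Add1,r1:8,r2:Add2,r3:9,r4:Mul1
cycle 5: CDB Add2=-1; issue SUB r0<-Add2 // r0:Add2,r1:8,r2:-1,r3:9,r4:Mul1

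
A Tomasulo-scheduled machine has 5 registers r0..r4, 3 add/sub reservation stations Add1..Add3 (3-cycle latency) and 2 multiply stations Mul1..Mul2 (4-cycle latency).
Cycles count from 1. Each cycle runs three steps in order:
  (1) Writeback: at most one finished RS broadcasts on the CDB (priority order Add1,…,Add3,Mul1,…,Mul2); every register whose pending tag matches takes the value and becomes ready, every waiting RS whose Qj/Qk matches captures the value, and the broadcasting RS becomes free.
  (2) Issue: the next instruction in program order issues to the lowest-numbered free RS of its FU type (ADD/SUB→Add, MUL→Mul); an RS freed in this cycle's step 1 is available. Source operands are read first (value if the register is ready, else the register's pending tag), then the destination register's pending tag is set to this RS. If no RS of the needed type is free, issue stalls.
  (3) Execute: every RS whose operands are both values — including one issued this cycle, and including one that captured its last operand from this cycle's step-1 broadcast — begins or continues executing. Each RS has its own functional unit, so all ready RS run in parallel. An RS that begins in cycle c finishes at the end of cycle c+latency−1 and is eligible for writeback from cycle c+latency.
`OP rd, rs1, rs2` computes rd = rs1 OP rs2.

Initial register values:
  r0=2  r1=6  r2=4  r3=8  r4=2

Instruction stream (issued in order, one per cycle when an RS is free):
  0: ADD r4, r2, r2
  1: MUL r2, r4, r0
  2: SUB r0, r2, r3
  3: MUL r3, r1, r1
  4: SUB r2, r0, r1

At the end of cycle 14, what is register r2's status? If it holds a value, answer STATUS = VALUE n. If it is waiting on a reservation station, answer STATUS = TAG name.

STATUS = VALUE 2

  c1: issue ADD r4<-Add1  regs: r0:2,r1:6,r2:4,r3:8,r4:Add1
  c2: issue MUL r2<-Mul1  regs: r0:2,r1:6,r2:Mul1,r3:8,r4:Add1
  c3: issue SUB r0<-Add2  regs: r0:Add2,r1:6,r2:Mul1,r3:8,r4:Add1
  c4: CDB Add1=8; issue MUL r3<-Mul2  regs: r0:Add2,r1:6,r2:Mul1,r3:Mul2,r4:8
  c5: issue SUB r2<-Add1  regs: r0:Add2,r1:6,r2:Add1,r3:Mul2,r4:8
  c6: -  regs: r0:Add2,r1:6,r2:Add1,r3:Mul2,r4:8
  c7: -  regs: r0:Add2,r1:6,r2:Add1,r3:Mul2,r4:8
  c8: CDB Mul1=16  regs: r0:Add2,r1:6,r2:Add1,r3:Mul2,r4:8
  c9: CDB Mul2=36  regs: r0:Add2,r1:6,r2:Add1,r3:36,r4:8
  c10: -  regs: r0:Add2,r1:6,r2:Add1,r3:36,r4:8
  c11: CDB Add2=8  regs: r0:8,r1:6,r2:Add1,r3:36,r4:8
  c12: -  regs: r0:8,r1:6,r2:Add1,r3:36,r4:8
  c13: -  regs: r0:8,r1:6,r2:Add1,r3:36,r4:8
  c14: CDB Add1=2  regs: r0:8,r1:6,r2:2,r3:36,r4:8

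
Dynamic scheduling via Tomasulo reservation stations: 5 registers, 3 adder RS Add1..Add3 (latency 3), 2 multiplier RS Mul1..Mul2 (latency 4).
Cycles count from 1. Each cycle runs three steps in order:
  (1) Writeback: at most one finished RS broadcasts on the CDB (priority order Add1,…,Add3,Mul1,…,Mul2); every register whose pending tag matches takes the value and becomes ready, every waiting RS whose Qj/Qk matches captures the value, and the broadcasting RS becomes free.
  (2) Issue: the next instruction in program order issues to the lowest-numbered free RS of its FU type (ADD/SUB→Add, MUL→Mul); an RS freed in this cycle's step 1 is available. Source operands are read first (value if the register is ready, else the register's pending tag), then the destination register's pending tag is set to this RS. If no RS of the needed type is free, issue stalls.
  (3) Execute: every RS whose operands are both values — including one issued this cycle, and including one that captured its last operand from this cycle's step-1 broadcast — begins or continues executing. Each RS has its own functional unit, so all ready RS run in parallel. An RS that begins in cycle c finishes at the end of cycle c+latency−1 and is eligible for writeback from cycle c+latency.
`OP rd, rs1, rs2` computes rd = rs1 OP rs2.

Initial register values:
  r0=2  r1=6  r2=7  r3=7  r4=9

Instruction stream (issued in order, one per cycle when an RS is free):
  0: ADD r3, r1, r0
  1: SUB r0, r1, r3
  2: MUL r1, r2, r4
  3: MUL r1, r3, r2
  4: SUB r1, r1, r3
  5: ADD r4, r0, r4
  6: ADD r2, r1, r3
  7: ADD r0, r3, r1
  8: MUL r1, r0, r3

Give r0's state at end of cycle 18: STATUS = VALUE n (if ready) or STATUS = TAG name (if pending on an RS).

cycle 1: issue ADD r3<-Add1 // r0:2,r1:6,r2:7,r3:Add1,r4:9
cycle 2: issue SUB r0<-Add2 // r0:Add2,r1:6,r2:7,r3:Add1,r4:9
cycle 3: issue MUL r1<-Mul1 // r0:Add2,r1:Mul1,r2:7,r3:Add1,r4:9
cycle 4: CDB Add1=8; issue MUL r1<-Mul2 // r0:Add2,r1:Mul2,r2:7,r3:8,r4:9
cycle 5: issue SUB r1<-Add1 // r0:Add2,r1:Add1,r2:7,r3:8,r4:9
cycle 6: issue ADD r4<-Add3 // r0:Add2,r1:Add1,r2:7,r3:8,r4:Add3
cycle 7: CDB Add2=-2; issue ADD r2<-Add2 // r0:-2,r1:Add1,r2:Add2,r3:8,r4:Add3
cycle 8: CDB Mul1=63; stall // r0:-2,r1:Add1,r2:Add2,r3:8,r4:Add3
cycle 9: CDB Mul2=56; stall // r0:-2,r1:Add1,r2:Add2,r3:8,r4:Add3
cycle 10: CDB Add3=7; issue ADD r0<-Add3 // r0:Add3,r1:Add1,r2:Add2,r3:8,r4:7
cycle 11: issue MUL r1<-Mul1 // r0:Add3,r1:Mul1,r2:Add2,r3:8,r4:7
cycle 12: CDB Add1=48 // r0:Add3,r1:Mul1,r2:Add2,r3:8,r4:7
cycle 13: - // r0:Add3,r1:Mul1,r2:Add2,r3:8,r4:7
cycle 14: - // r0:Add3,r1:Mul1,r2:Add2,r3:8,r4:7
cycle 15: CDB Add2=56 // r0:Add3,r1:Mul1,r2:56,r3:8,r4:7
cycle 16: CDB Add3=56 // r0:56,r1:Mul1,r2:56,r3:8,r4:7
cycle 17: - // r0:56,r1:Mul1,r2:56,r3:8,r4:7
cycle 18: - // r0:56,r1:Mul1,r2:56,r3:8,r4:7

STATUS = VALUE 56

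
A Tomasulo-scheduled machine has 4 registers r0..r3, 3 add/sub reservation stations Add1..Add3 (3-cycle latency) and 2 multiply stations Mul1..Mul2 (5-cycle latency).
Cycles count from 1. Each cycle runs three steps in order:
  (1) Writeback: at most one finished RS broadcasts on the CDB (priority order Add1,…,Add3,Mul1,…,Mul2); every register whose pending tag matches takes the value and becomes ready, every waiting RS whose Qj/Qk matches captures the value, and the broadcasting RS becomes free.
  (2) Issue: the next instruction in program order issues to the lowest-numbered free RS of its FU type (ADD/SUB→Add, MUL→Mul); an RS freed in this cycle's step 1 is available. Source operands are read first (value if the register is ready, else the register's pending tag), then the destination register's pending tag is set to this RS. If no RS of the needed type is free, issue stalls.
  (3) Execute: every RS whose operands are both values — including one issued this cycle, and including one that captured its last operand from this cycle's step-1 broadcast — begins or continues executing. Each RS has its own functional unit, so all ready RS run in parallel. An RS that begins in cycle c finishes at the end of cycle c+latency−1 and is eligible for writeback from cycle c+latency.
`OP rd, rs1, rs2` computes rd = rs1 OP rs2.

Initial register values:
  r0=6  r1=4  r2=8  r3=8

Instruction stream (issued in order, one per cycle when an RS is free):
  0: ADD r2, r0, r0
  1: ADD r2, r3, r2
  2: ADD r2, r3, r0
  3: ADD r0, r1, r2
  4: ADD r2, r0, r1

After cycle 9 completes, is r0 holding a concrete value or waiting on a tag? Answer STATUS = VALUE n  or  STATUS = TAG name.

STATUS = VALUE 18

c1: issue ADD r2<-Add1 | r0:6,r1:4,r2:Add1,r3:8
c2: issue ADD r2<-Add2 | r0:6,r1:4,r2:Add2,r3:8
c3: issue ADD r2<-Add3 | r0:6,r1:4,r2:Add3,r3:8
c4: CDB Add1=12; issue ADD r0<-Add1 | r0:Add1,r1:4,r2:Add3,r3:8
c5: stall | r0:Add1,r1:4,r2:Add3,r3:8
c6: CDB Add3=14; issue ADD r2<-Add3 | r0:Add1,r1:4,r2:Add3,r3:8
c7: CDB Add2=20 | r0:Add1,r1:4,r2:Add3,r3:8
c8: - | r0:Add1,r1:4,r2:Add3,r3:8
c9: CDB Add1=18 | r0:18,r1:4,r2:Add3,r3:8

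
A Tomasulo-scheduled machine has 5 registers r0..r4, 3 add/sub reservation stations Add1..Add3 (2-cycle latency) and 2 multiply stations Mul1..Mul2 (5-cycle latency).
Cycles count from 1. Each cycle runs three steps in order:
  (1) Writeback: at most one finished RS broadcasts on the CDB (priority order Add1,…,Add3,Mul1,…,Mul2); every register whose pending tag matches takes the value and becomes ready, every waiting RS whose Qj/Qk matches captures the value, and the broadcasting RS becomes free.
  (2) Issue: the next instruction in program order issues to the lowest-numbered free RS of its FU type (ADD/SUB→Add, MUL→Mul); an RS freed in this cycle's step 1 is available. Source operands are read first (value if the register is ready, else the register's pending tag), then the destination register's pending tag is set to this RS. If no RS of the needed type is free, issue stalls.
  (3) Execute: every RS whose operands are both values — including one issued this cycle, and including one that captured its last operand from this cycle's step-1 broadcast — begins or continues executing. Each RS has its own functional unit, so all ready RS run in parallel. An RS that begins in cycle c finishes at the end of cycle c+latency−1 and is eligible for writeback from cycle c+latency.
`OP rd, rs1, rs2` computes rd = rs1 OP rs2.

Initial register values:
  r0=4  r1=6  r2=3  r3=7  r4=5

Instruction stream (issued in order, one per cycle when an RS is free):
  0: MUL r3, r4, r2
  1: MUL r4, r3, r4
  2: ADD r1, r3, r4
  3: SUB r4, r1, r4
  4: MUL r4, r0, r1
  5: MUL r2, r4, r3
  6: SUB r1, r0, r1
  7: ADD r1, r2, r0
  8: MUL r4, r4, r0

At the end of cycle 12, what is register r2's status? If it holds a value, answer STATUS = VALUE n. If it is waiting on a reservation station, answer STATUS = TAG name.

c1: issue MUL r3<-Mul1 | r0:4,r1:6,r2:3,r3:Mul1,r4:5
c2: issue MUL r4<-Mul2 | r0:4,r1:6,r2:3,r3:Mul1,r4:Mul2
c3: issue ADD r1<-Add1 | r0:4,r1:Add1,r2:3,r3:Mul1,r4:Mul2
c4: issue SUB r4<-Add2 | r0:4,r1:Add1,r2:3,r3:Mul1,r4:Add2
c5: stall | r0:4,r1:Add1,r2:3,r3:Mul1,r4:Add2
c6: CDB Mul1=15; issue MUL r4<-Mul1 | r0:4,r1:Add1,r2:3,r3:15,r4:Mul1
c7: stall | r0:4,r1:Add1,r2:3,r3:15,r4:Mul1
c8: stall | r0:4,r1:Add1,r2:3,r3:15,r4:Mul1
c9: stall | r0:4,r1:Add1,r2:3,r3:15,r4:Mul1
c10: stall | r0:4,r1:Add1,r2:3,r3:15,r4:Mul1
c11: CDB Mul2=75; issue MUL r2<-Mul2 | r0:4,r1:Add1,r2:Mul2,r3:15,r4:Mul1
c12: issue SUB r1<-Add3 | r0:4,r1:Add3,r2:Mul2,r3:15,r4:Mul1

STATUS = TAG Mul2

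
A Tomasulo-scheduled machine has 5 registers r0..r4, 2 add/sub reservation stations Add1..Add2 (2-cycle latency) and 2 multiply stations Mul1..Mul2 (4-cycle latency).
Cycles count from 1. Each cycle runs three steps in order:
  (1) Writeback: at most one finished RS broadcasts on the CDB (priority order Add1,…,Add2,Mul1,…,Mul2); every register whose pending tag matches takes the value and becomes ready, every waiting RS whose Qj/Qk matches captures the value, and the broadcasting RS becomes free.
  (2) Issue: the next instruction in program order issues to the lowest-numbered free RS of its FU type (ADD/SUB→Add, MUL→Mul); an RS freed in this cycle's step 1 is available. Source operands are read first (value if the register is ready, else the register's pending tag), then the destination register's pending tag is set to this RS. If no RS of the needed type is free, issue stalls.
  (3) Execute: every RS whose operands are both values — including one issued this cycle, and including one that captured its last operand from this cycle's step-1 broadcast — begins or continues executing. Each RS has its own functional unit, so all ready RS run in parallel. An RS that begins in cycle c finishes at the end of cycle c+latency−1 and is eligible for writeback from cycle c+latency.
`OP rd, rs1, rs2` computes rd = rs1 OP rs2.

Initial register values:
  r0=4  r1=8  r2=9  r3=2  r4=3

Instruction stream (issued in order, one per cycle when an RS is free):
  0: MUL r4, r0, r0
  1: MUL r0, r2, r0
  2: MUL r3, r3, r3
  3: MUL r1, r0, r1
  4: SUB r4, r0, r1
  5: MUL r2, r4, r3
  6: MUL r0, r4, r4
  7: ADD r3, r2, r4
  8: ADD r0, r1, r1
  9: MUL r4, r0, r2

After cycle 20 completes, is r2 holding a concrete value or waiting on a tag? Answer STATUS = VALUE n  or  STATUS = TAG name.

STATUS = VALUE -1008

cycle 1: issue MUL r4<-Mul1 // r0:4,r1:8,r2:9,r3:2,r4:Mul1
cycle 2: issue MUL r0<-Mul2 // r0:Mul2,r1:8,r2:9,r3:2,r4:Mul1
cycle 3: stall // r0:Mul2,r1:8,r2:9,r3:2,r4:Mul1
cycle 4: stall // r0:Mul2,r1:8,r2:9,r3:2,r4:Mul1
cycle 5: CDB Mul1=16; issue MUL r3<-Mul1 // r0:Mul2,r1:8,r2:9,r3:Mul1,r4:16
cycle 6: CDB Mul2=36; issue MUL r1<-Mul2 // r0:36,r1:Mul2,r2:9,r3:Mul1,r4:16
cycle 7: issue SUB r4<-Add1 // r0:36,r1:Mul2,r2:9,r3:Mul1,r4:Add1
cycle 8: stall // r0:36,r1:Mul2,r2:9,r3:Mul1,r4:Add1
cycle 9: CDB Mul1=4; issue MUL r2<-Mul1 // r0:36,r1:Mul2,r2:Mul1,r3:4,r4:Add1
cycle 10: CDB Mul2=288; issue MUL r0<-Mul2 // r0:Mul2,r1:288,r2:Mul1,r3:4,r4:Add1
cycle 11: issue ADD r3<-Add2 // r0:Mul2,r1:288,r2:Mul1,r3:Add2,r4:Add1
cycle 12: CDB Add1=-252; issue ADD r0<-Add1 // r0:Add1,r1:288,r2:Mul1,r3:Add2,r4:-252
cycle 13: stall // r0:Add1,r1:288,r2:Mul1,r3:Add2,r4:-252
cycle 14: CDB Add1=576; stall // r0:576,r1:288,r2:Mul1,r3:Add2,r4:-252
cycle 15: stall // r0:576,r1:288,r2:Mul1,r3:Add2,r4:-252
cycle 16: CDB Mul1=-1008; issue MUL r4<-Mul1 // r0:576,r1:288,r2:-1008,r3:Add2,r4:Mul1
cycle 17: CDB Mul2=63504 // r0:576,r1:288,r2:-1008,r3:Add2,r4:Mul1
cycle 18: CDB Add2=-1260 // r0:576,r1:288,r2:-1008,r3:-1260,r4:Mul1
cycle 19: - // r0:576,r1:288,r2:-1008,r3:-1260,r4:Mul1
cycle 20: CDB Mul1=-580608 // r0:576,r1:288,r2:-1008,r3:-1260,r4:-580608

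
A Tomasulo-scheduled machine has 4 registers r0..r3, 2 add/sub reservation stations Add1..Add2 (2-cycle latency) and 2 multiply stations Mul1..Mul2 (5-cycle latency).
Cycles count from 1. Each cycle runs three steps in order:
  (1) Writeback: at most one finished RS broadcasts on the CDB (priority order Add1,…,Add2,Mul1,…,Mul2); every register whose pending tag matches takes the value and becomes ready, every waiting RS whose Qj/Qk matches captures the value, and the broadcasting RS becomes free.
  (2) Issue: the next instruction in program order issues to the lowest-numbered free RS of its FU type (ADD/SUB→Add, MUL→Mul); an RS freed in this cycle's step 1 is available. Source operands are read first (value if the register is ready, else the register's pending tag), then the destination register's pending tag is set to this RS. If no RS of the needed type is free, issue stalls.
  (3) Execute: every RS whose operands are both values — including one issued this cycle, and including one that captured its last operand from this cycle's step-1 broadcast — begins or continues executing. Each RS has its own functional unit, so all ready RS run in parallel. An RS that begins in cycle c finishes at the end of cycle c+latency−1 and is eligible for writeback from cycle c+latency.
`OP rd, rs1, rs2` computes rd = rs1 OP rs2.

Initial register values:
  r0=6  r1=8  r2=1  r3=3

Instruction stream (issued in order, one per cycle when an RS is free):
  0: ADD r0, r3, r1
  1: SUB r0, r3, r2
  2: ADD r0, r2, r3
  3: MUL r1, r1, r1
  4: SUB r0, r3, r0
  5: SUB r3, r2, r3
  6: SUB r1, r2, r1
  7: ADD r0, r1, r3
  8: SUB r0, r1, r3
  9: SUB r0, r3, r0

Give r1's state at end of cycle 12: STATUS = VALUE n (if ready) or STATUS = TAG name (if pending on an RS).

cycle 1: issue ADD r0<-Add1 // r0:Add1,r1:8,r2:1,r3:3
cycle 2: issue SUB r0<-Add2 // r0:Add2,r1:8,r2:1,r3:3
cycle 3: CDB Add1=11; issue ADD r0<-Add1 // r0:Add1,r1:8,r2:1,r3:3
cycle 4: CDB Add2=2; issue MUL r1<-Mul1 // r0:Add1,r1:Mul1,r2:1,r3:3
cycle 5: CDB Add1=4; issue SUB r0<-Add1 // r0:Add1,r1:Mul1,r2:1,r3:3
cycle 6: issue SUB r3<-Add2 // r0:Add1,r1:Mul1,r2:1,r3:Add2
cycle 7: CDB Add1=-1; issue SUB r1<-Add1 // r0:-1,r1:Add1,r2:1,r3:Add2
cycle 8: CDB Add2=-2; issue ADD r0<-Add2 // r0:Add2,r1:Add1,r2:1,r3:-2
cycle 9: CDB Mul1=64; stall // r0:Add2,r1:Add1,r2:1,r3:-2
cycle 10: stall // r0:Add2,r1:Add1,r2:1,r3:-2
cycle 11: CDB Add1=-63; issue SUB r0<-Add1 // r0:Add1,r1:-63,r2:1,r3:-2
cycle 12: stall // r0:Add1,r1:-63,r2:1,r3:-2

STATUS = VALUE -63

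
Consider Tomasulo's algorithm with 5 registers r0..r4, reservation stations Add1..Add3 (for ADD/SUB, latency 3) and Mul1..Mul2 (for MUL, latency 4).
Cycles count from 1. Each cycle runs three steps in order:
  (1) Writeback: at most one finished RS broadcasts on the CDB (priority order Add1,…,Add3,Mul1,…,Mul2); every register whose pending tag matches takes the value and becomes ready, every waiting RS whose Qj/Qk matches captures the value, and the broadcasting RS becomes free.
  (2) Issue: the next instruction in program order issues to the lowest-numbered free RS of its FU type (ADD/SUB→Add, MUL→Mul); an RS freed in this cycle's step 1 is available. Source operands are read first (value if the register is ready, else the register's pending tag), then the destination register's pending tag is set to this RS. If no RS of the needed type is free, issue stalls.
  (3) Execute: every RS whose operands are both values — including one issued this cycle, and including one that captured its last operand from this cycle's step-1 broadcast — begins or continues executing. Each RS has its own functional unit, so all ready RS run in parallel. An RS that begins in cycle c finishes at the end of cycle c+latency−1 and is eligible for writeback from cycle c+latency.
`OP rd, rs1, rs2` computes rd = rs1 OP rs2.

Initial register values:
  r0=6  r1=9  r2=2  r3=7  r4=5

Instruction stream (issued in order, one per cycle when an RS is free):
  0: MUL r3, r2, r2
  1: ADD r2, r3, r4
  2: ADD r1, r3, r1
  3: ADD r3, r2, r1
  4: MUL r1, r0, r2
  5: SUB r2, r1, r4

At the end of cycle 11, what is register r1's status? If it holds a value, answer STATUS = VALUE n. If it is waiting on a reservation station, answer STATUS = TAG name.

STATUS = TAG Mul1

cycle 1: issue MUL r3<-Mul1 // r0:6,r1:9,r2:2,r3:Mul1,r4:5
cycle 2: issue ADD r2<-Add1 // r0:6,r1:9,r2:Add1,r3:Mul1,r4:5
cycle 3: issue ADD r1<-Add2 // r0:6,r1:Add2,r2:Add1,r3:Mul1,r4:5
cycle 4: issue ADD r3<-Add3 // r0:6,r1:Add2,r2:Add1,r3:Add3,r4:5
cycle 5: CDB Mul1=4; issue MUL r1<-Mul1 // r0:6,r1:Mul1,r2:Add1,r3:Add3,r4:5
cycle 6: stall // r0:6,r1:Mul1,r2:Add1,r3:Add3,r4:5
cycle 7: stall // r0:6,r1:Mul1,r2:Add1,r3:Add3,r4:5
cycle 8: CDB Add1=9; issue SUB r2<-Add1 // r0:6,r1:Mul1,r2:Add1,r3:Add3,r4:5
cycle 9: CDB Add2=13 // r0:6,r1:Mul1,r2:Add1,r3:Add3,r4:5
cycle 10: - // r0:6,r1:Mul1,r2:Add1,r3:Add3,r4:5
cycle 11: - // r0:6,r1:Mul1,r2:Add1,r3:Add3,r4:5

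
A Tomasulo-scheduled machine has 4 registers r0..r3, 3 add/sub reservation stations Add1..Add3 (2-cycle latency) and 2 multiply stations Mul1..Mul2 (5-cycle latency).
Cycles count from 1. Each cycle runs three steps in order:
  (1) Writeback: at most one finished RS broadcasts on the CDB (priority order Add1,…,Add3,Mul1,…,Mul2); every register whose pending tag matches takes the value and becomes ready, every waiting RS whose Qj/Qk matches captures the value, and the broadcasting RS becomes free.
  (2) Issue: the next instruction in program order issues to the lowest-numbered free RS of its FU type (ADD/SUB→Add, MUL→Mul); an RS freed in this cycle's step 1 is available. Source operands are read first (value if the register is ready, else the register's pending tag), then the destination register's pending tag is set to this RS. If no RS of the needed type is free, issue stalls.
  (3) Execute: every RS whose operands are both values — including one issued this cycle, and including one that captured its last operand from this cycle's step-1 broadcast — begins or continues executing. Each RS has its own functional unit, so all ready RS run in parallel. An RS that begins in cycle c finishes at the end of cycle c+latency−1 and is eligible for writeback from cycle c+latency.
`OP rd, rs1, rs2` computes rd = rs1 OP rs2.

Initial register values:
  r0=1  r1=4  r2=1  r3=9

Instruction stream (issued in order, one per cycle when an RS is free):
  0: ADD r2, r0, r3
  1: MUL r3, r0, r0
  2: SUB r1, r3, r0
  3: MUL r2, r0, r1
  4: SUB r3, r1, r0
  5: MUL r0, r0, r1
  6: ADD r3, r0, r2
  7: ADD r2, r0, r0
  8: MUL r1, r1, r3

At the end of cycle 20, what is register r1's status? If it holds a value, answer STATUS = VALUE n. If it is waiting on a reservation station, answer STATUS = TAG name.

STATUS = TAG Mul1

cycle 1: issue ADD r2<-Add1 // r0:1,r1:4,r2:Add1,r3:9
cycle 2: issue MUL r3<-Mul1 // r0:1,r1:4,r2:Add1,r3:Mul1
cycle 3: CDB Add1=10; issue SUB r1<-Add1 // r0:1,r1:Add1,r2:10,r3:Mul1
cycle 4: issue MUL r2<-Mul2 // r0:1,r1:Add1,r2:Mul2,r3:Mul1
cycle 5: issue SUB r3<-Add2 // r0:1,r1:Add1,r2:Mul2,r3:Add2
cycle 6: stall // r0:1,r1:Add1,r2:Mul2,r3:Add2
cycle 7: CDB Mul1=1; issue MUL r0<-Mul1 // r0:Mul1,r1:Add1,r2:Mul2,r3:Add2
cycle 8: issue ADD r3<-Add3 // r0:Mul1,r1:Add1,r2:Mul2,r3:Add3
cycle 9: CDB Add1=0; issue ADD r2<-Add1 // r0:Mul1,r1:0,r2:Add1,r3:Add3
cycle 10: stall // r0:Mul1,r1:0,r2:Add1,r3:Add3
cycle 11: CDB Add2=-1; stall // r0:Mul1,r1:0,r2:Add1,r3:Add3
cycle 12: stall // r0:Mul1,r1:0,r2:Add1,r3:Add3
cycle 13: stall // r0:Mul1,r1:0,r2:Add1,r3:Add3
cycle 14: CDB Mul1=0; issue MUL r1<-Mul1 // r0:0,r1:Mul1,r2:Add1,r3:Add3
cycle 15: CDB Mul2=0 // r0:0,r1:Mul1,r2:Add1,r3:Add3
cycle 16: CDB Add1=0 // r0:0,r1:Mul1,r2:0,r3:Add3
cycle 17: CDB Add3=0 // r0:0,r1:Mul1,r2:0,r3:0
cycle 18: - // r0:0,r1:Mul1,r2:0,r3:0
cycle 19: - // r0:0,r1:Mul1,r2:0,r3:0
cycle 20: - // r0:0,r1:Mul1,r2:0,r3:0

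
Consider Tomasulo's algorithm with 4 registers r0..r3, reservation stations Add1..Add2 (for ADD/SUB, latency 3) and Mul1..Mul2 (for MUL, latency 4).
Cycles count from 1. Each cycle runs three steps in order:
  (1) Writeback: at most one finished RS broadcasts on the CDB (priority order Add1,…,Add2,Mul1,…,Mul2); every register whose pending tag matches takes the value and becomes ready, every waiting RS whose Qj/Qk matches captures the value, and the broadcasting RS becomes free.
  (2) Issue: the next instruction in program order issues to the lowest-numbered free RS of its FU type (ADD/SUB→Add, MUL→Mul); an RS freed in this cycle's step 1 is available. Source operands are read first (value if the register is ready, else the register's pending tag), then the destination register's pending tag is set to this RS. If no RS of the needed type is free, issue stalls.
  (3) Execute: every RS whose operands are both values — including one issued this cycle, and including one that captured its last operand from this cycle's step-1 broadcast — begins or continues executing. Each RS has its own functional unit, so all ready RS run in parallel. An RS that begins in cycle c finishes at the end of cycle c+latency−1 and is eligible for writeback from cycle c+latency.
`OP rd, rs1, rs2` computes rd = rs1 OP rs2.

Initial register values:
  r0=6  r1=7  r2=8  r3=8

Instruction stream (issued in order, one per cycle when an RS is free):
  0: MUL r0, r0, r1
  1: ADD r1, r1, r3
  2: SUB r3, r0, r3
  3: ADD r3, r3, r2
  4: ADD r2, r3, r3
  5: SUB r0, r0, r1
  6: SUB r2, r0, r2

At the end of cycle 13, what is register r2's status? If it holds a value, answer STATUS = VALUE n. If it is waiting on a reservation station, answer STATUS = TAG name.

c1: issue MUL r0<-Mul1 | r0:Mul1,r1:7,r2:8,r3:8
c2: issue ADD r1<-Add1 | r0:Mul1,r1:Add1,r2:8,r3:8
c3: issue SUB r3<-Add2 | r0:Mul1,r1:Add1,r2:8,r3:Add2
c4: stall | r0:Mul1,r1:Add1,r2:8,r3:Add2
c5: CDB Add1=15; issue ADD r3<-Add1 | r0:Mul1,r1:15,r2:8,r3:Add1
c6: CDB Mul1=42; stall | r0:42,r1:15,r2:8,r3:Add1
c7: stall | r0:42,r1:15,r2:8,r3:Add1
c8: stall | r0:42,r1:15,r2:8,r3:Add1
c9: CDB Add2=34; issue ADD r2<-Add2 | r0:42,r1:15,r2:Add2,r3:Add1
c10: stall | r0:42,r1:15,r2:Add2,r3:Add1
c11: stall | r0:42,r1:15,r2:Add2,r3:Add1
c12: CDB Add1=42; issue SUB r0<-Add1 | r0:Add1,r1:15,r2:Add2,r3:42
c13: stall | r0:Add1,r1:15,r2:Add2,r3:42

STATUS = TAG Add2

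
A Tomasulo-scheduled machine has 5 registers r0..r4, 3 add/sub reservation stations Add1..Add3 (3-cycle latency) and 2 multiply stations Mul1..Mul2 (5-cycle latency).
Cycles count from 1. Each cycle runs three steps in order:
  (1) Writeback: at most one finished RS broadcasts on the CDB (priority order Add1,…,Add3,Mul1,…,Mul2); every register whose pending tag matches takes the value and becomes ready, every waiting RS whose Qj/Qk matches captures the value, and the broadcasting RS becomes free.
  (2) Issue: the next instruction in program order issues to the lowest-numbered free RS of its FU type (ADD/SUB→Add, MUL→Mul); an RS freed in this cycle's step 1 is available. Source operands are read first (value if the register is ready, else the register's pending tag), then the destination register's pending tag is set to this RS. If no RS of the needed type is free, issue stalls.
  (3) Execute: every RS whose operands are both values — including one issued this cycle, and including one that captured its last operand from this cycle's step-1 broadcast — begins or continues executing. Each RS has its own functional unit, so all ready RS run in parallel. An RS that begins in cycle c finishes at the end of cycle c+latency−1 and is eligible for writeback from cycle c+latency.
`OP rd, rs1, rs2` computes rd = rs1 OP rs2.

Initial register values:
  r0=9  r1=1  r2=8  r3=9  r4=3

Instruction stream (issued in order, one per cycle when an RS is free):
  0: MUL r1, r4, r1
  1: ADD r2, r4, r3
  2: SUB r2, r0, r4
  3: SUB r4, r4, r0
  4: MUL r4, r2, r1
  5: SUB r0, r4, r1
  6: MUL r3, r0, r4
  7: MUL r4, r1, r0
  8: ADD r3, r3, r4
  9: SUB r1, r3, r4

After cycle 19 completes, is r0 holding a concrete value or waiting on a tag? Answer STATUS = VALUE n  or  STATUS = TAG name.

cycle 1: issue MUL r1<-Mul1 // r0:9,r1:Mul1,r2:8,r3:9,r4:3
cycle 2: issue ADD r2<-Add1 // r0:9,r1:Mul1,r2:Add1,r3:9,r4:3
cycle 3: issue SUB r2<-Add2 // r0:9,r1:Mul1,r2:Add2,r3:9,r4:3
cycle 4: issue SUB r4<-Add3 // r0:9,r1:Mul1,r2:Add2,r3:9,r4:Add3
cycle 5: CDB Add1=12; issue MUL r4<-Mul2 // r0:9,r1:Mul1,r2:Add2,r3:9,r4:Mul2
cycle 6: CDB Add2=6; issue SUB r0<-Add1 // r0:Add1,r1:Mul1,r2:6,r3:9,r4:Mul2
cycle 7: CDB Add3=-6; stall // r0:Add1,r1:Mul1,r2:6,r3:9,r4:Mul2
cycle 8: CDB Mul1=3; issue MUL r3<-Mul1 // r0:Add1,r1:3,r2:6,r3:Mul1,r4:Mul2
cycle 9: stall // r0:Add1,r1:3,r2:6,r3:Mul1,r4:Mul2
cycle 10: stall // r0:Add1,r1:3,r2:6,r3:Mul1,r4:Mul2
cycle 11: stall // r0:Add1,r1:3,r2:6,r3:Mul1,r4:Mul2
cycle 12: stall // r0:Add1,r1:3,r2:6,r3:Mul1,r4:Mul2
cycle 13: CDB Mul2=18; issue MUL r4<-Mul2 // r0:Add1,r1:3,r2:6,r3:Mul1,r4:Mul2
cycle 14: issue ADD r3<-Add2 // r0:Add1,r1:3,r2:6,r3:Add2,r4:Mul2
cycle 15: issue SUB r1<-Add3 // r0:Add1,r1:Add3,r2:6,r3:Add2,r4:Mul2
cycle 16: CDB Add1=15 // r0:15,r1:Add3,r2:6,r3:Add2,r4:Mul2
cycle 17: - // r0:15,r1:Add3,r2:6,r3:Add2,r4:Mul2
cycle 18: - // r0:15,r1:Add3,r2:6,r3:Add2,r4:Mul2
cycle 19: - // r0:15,r1:Add3,r2:6,r3:Add2,r4:Mul2

STATUS = VALUE 15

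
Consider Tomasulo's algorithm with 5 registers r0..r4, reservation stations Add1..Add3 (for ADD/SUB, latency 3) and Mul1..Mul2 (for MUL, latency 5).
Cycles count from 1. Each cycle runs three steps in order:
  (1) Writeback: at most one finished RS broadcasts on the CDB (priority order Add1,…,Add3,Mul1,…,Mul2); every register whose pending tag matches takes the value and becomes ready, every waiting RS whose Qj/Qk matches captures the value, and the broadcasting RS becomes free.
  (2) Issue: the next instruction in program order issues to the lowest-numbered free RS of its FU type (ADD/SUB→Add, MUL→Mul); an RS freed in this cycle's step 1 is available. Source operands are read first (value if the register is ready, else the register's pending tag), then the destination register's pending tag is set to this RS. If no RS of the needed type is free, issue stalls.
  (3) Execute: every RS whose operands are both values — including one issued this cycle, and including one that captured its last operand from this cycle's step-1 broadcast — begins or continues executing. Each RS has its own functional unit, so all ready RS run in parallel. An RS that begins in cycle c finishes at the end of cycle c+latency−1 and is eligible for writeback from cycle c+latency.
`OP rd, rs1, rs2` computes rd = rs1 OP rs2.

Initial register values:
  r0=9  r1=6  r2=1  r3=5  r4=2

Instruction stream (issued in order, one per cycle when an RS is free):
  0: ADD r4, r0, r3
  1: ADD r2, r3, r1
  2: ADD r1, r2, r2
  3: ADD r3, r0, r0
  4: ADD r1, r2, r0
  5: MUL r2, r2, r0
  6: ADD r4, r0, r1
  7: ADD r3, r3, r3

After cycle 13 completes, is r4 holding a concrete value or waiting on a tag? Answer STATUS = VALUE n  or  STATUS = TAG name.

cycle 1: issue ADD r4<-Add1 // r0:9,r1:6,r2:1,r3:5,r4:Add1
cycle 2: issue ADD r2<-Add2 // r0:9,r1:6,r2:Add2,r3:5,r4:Add1
cycle 3: issue ADD r1<-Add3 // r0:9,r1:Add3,r2:Add2,r3:5,r4:Add1
cycle 4: CDB Add1=14; issue ADD r3<-Add1 // r0:9,r1:Add3,r2:Add2,r3:Add1,r4:14
cycle 5: CDB Add2=11; issue ADD r1<-Add2 // r0:9,r1:Add2,r2:11,r3:Add1,r4:14
cycle 6: issue MUL r2<-Mul1 // r0:9,r1:Add2,r2:Mul1,r3:Add1,r4:14
cycle 7: CDB Add1=18; issue ADD r4<-Add1 // r0:9,r1:Add2,r2:Mul1,r3:18,r4:Add1
cycle 8: CDB Add2=20; issue ADD r3<-Add2 // r0:9,r1:20,r2:Mul1,r3:Add2,r4:Add1
cycle 9: CDB Add3=22 // r0:9,r1:20,r2:Mul1,r3:Add2,r4:Add1
cycle 10: - // r0:9,r1:20,r2:Mul1,r3:Add2,r4:Add1
cycle 11: CDB Add1=29 // r0:9,r1:20,r2:Mul1,r3:Add2,r4:29
cycle 12: CDB Add2=36 // r0:9,r1:20,r2:Mul1,r3:36,r4:29
cycle 13: CDB Mul1=99 // r0:9,r1:20,r2:99,r3:36,r4:29

STATUS = VALUE 29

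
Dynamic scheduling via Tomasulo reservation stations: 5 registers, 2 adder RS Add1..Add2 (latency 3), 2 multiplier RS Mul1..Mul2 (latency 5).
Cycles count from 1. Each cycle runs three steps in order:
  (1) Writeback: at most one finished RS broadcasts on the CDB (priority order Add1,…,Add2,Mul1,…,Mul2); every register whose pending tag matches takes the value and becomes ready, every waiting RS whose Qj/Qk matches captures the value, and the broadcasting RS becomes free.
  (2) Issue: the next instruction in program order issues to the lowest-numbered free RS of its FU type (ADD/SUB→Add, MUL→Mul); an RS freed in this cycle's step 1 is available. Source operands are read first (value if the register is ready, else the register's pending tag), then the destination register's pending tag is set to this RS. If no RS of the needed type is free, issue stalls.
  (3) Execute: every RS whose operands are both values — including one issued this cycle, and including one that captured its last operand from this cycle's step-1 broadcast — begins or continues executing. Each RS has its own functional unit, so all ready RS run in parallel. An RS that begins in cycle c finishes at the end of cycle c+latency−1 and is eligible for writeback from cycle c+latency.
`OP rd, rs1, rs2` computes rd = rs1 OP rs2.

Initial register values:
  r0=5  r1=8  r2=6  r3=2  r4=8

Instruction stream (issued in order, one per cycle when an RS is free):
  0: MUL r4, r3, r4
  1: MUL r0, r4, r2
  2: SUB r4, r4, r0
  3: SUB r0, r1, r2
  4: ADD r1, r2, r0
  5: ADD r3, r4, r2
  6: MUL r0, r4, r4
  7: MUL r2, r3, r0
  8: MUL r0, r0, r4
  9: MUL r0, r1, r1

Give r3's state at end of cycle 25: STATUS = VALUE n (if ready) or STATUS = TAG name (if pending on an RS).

c1: issue MUL r4<-Mul1 | r0:5,r1:8,r2:6,r3:2,r4:Mul1
c2: issue MUL r0<-Mul2 | r0:Mul2,r1:8,r2:6,r3:2,r4:Mul1
c3: issue SUB r4<-Add1 | r0:Mul2,r1:8,r2:6,r3:2,r4:Add1
c4: issue SUB r0<-Add2 | r0:Add2,r1:8,r2:6,r3:2,r4:Add1
c5: stall | r0:Add2,r1:8,r2:6,r3:2,r4:Add1
c6: CDB Mul1=16; stall | r0:Add2,r1:8,r2:6,r3:2,r4:Add1
c7: CDB Add2=2; issue ADD r1<-Add2 | r0:2,r1:Add2,r2:6,r3:2,r4:Add1
c8: stall | r0:2,r1:Add2,r2:6,r3:2,r4:Add1
c9: stall | r0:2,r1:Add2,r2:6,r3:2,r4:Add1
c10: CDB Add2=8; issue ADD r3<-Add2 | r0:2,r1:8,r2:6,r3:Add2,r4:Add1
c11: CDB Mul2=96; issue MUL r0<-Mul1 | r0:Mul1,r1:8,r2:6,r3:Add2,r4:Add1
c12: issue MUL r2<-Mul2 | r0:Mul1,r1:8,r2:Mul2,r3:Add2,r4:Add1
c13: stall | r0:Mul1,r1:8,r2:Mul2,r3:Add2,r4:Add1
c14: CDB Add1=-80; stall | r0:Mul1,r1:8,r2:Mul2,r3:Add2,r4:-80
c15: stall | r0:Mul1,r1:8,r2:Mul2,r3:Add2,r4:-80
c16: stall | r0:Mul1,r1:8,r2:Mul2,r3:Add2,r4:-80
c17: CDB Add2=-74; stall | r0:Mul1,r1:8,r2:Mul2,r3:-74,r4:-80
c18: stall | r0:Mul1,r1:8,r2:Mul2,r3:-74,r4:-80
c19: CDB Mul1=6400; issue MUL r0<-Mul1 | r0:Mul1,r1:8,r2:Mul2,r3:-74,r4:-80
c20: stall | r0:Mul1,r1:8,r2:Mul2,r3:-74,r4:-80
c21: stall | r0:Mul1,r1:8,r2:Mul2,r3:-74,r4:-80
c22: stall | r0:Mul1,r1:8,r2:Mul2,r3:-74,r4:-80
c23: stall | r0:Mul1,r1:8,r2:Mul2,r3:-74,r4:-80
c24: CDB Mul1=-512000; issue MUL r0<-Mul1 | r0:Mul1,r1:8,r2:Mul2,r3:-74,r4:-80
c25: CDB Mul2=-473600 | r0:Mul1,r1:8,r2:-473600,r3:-74,r4:-80

STATUS = VALUE -74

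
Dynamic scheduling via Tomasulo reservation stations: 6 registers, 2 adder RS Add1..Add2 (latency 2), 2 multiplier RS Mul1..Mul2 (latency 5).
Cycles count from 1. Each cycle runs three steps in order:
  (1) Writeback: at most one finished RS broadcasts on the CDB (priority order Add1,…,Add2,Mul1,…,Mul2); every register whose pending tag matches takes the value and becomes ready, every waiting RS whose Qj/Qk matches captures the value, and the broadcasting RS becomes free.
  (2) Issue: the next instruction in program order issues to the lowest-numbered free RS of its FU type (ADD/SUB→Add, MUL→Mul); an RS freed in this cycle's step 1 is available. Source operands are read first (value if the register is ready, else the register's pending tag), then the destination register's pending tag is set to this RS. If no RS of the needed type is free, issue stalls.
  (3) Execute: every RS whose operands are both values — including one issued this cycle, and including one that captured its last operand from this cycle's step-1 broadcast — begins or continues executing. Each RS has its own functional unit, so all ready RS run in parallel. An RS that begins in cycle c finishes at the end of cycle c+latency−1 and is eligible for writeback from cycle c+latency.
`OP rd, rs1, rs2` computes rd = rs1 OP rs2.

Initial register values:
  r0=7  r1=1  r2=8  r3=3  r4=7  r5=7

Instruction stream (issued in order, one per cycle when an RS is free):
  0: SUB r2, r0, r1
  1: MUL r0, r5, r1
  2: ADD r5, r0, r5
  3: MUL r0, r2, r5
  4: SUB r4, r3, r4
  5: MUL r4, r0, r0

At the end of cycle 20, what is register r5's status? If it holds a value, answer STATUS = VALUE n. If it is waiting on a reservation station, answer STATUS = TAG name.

STATUS = VALUE 14

cycle 1: issue SUB r2<-Add1 // r0:7,r1:1,r2:Add1,r3:3,r4:7,r5:7
cycle 2: issue MUL r0<-Mul1 // r0:Mul1,r1:1,r2:Add1,r3:3,r4:7,r5:7
cycle 3: CDB Add1=6; issue ADD r5<-Add1 // r0:Mul1,r1:1,r2:6,r3:3,r4:7,r5:Add1
cycle 4: issue MUL r0<-Mul2 // r0:Mul2,r1:1,r2:6,r3:3,r4:7,r5:Add1
cycle 5: issue SUB r4<-Add2 // r0:Mul2,r1:1,r2:6,r3:3,r4:Add2,r5:Add1
cycle 6: stall // r0:Mul2,r1:1,r2:6,r3:3,r4:Add2,r5:Add1
cycle 7: CDB Add2=-4; stall // r0:Mul2,r1:1,r2:6,r3:3,r4:-4,r5:Add1
cycle 8: CDB Mul1=7; issue MUL r4<-Mul1 // r0:Mul2,r1:1,r2:6,r3:3,r4:Mul1,r5:Add1
cycle 9: - // r0:Mul2,r1:1,r2:6,r3:3,r4:Mul1,r5:Add1
cycle 10: CDB Add1=14 // r0:Mul2,r1:1,r2:6,r3:3,r4:Mul1,r5:14
cycle 11: - // r0:Mul2,r1:1,r2:6,r3:3,r4:Mul1,r5:14
cycle 12: - // r0:Mul2,r1:1,r2:6,r3:3,r4:Mul1,r5:14
cycle 13: - // r0:Mul2,r1:1,r2:6,r3:3,r4:Mul1,r5:14
cycle 14: - // r0:Mul2,r1:1,r2:6,r3:3,r4:Mul1,r5:14
cycle 15: CDB Mul2=84 // r0:84,r1:1,r2:6,r3:3,r4:Mul1,r5:14
cycle 16: - // r0:84,r1:1,r2:6,r3:3,r4:Mul1,r5:14
cycle 17: - // r0:84,r1:1,r2:6,r3:3,r4:Mul1,r5:14
cycle 18: - // r0:84,r1:1,r2:6,r3:3,r4:Mul1,r5:14
cycle 19: - // r0:84,r1:1,r2:6,r3:3,r4:Mul1,r5:14
cycle 20: CDB Mul1=7056 // r0:84,r1:1,r2:6,r3:3,r4:7056,r5:14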